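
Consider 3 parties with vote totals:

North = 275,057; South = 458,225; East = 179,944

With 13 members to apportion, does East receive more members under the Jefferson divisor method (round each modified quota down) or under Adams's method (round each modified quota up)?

Adams

Jefferson: North 4, South 7, East 2.
Adams: North 4, South 6, East 3.
East gets 2 under Jefferson and 3 under Adams.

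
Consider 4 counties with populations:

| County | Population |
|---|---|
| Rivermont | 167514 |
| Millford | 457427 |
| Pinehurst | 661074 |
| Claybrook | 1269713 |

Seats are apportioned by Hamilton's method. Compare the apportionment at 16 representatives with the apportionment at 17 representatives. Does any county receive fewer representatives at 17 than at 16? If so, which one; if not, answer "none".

none

At 16 seats: Rivermont 1, Millford 3, Pinehurst 4, Claybrook 8.
At 17 seats: Rivermont 1, Millford 3, Pinehurst 4, Claybrook 9.
No county's allocation decreased.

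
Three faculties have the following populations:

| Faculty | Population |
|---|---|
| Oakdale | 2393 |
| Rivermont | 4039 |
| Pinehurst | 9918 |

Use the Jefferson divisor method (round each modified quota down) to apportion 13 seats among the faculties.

Standard divisor 16350/13 ≈ 1257.692; standard quotas: Oakdale 1.903, Rivermont 3.211, Pinehurst 7.886.
Rounding down gives 1, 3, 7 = 11 seats, so the divisor must be adjusted.
With modified divisor 1150: modified quotas Oakdale 2.081, Rivermont 3.512, Pinehurst 8.624.
Rounding down: Oakdale 2, Rivermont 3, Pinehurst 8 (total 13).

Oakdale 2; Rivermont 3; Pinehurst 8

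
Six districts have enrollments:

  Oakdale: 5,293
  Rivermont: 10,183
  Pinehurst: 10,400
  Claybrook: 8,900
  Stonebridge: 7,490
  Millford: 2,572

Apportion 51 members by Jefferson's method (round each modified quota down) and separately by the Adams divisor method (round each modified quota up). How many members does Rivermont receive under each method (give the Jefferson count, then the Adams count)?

Jefferson: Oakdale 6, Rivermont 12, Pinehurst 12, Claybrook 10, Stonebridge 8, Millford 3.
Adams: Oakdale 6, Rivermont 11, Pinehurst 12, Claybrook 10, Stonebridge 9, Millford 3.
Rivermont gets 12 under Jefferson and 11 under Adams.

12 and 11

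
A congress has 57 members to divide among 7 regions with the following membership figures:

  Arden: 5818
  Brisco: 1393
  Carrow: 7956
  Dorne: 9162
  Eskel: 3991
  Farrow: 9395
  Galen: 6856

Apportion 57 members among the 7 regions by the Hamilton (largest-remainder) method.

Arden 7, Brisco 2, Carrow 10, Dorne 12, Eskel 5, Farrow 12, Galen 9

The standard divisor is 44571/57 ≈ 781.947.
Standard quotas: Arden 7.4404, Brisco 1.7814, Carrow 10.1746, Dorne 11.7169, Eskel 5.1039, Farrow 12.0149, Galen 8.7679.
Lower quotas: Arden 7, Brisco 1, Carrow 10, Dorne 11, Eskel 5, Farrow 12, Galen 8 (sum 54, leaving 3 seats).
Remainders in descending order: Brisco 0.7814, Galen 0.7679, Dorne 0.7169, Arden 0.4404, Carrow 0.1746, Eskel 0.1039, Farrow 0.0149.
The surplus seats go to Brisco, Galen, Dorne.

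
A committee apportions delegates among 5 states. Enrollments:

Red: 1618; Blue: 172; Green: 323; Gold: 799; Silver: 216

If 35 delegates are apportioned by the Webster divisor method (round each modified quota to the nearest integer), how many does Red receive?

Standard divisor 3128/35 ≈ 89.371; standard quotas: Red 18.104, Blue 1.925, Green 3.614, Gold 8.940, Silver 2.417.
Rounding to the nearest integer gives Red 18, Blue 2, Green 4, Gold 9, Silver 2 — total 35, matching the house size, so no adjustment is needed.
Red receives 18.

18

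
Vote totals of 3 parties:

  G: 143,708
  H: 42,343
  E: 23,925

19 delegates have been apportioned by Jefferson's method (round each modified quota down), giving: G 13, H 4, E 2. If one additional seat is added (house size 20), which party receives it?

G

Priority for the next seat is population ÷ (current seats + 1).
Priorities: G 10264.857, H 8468.600, E 7975.000.
Highest priority: G.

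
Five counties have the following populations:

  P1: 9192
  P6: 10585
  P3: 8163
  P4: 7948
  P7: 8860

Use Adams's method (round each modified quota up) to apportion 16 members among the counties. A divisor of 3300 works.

P1 3; P6 4; P3 3; P4 3; P7 3

With modified divisor 3300: modified quotas P1 2.785, P6 3.208, P3 2.474, P4 2.408, P7 2.685.
Rounding up: P1 3, P6 4, P3 3, P4 3, P7 3 (total 16).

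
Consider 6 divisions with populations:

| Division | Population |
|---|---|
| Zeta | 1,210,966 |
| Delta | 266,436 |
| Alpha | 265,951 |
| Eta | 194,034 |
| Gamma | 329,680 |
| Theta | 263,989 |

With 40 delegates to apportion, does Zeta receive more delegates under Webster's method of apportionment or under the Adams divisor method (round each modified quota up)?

Webster

Webster: Zeta 20, Delta 4, Alpha 4, Eta 3, Gamma 5, Theta 4.
Adams: Zeta 19, Delta 5, Alpha 4, Eta 3, Gamma 5, Theta 4.
Zeta gets 20 under Webster and 19 under Adams.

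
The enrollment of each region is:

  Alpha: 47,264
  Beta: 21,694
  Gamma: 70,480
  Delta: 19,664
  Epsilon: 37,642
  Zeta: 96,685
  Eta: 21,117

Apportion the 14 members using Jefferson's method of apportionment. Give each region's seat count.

Standard divisor 314546/14 ≈ 22467.571; standard quotas: Alpha 2.104, Beta 0.966, Gamma 3.137, Delta 0.875, Epsilon 1.675, Zeta 4.303, Eta 0.940.
Rounding down gives 2, 0, 3, 0, 1, 4, 0 = 10 seats, so the divisor must be adjusted.
With modified divisor 19100: modified quotas Alpha 2.475, Beta 1.136, Gamma 3.690, Delta 1.030, Epsilon 1.971, Zeta 5.062, Eta 1.106.
Rounding down: Alpha 2, Beta 1, Gamma 3, Delta 1, Epsilon 1, Zeta 5, Eta 1 (total 14).

Alpha=2, Beta=1, Gamma=3, Delta=1, Epsilon=1, Zeta=5, Eta=1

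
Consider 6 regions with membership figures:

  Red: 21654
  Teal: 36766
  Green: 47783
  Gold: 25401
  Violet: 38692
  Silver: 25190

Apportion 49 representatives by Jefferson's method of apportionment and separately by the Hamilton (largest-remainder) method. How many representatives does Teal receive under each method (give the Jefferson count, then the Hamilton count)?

Jefferson: Red 5, Teal 10, Green 12, Gold 6, Violet 10, Silver 6.
Hamilton: Red 6, Teal 9, Green 12, Gold 6, Violet 10, Silver 6.
Teal gets 10 under Jefferson and 9 under Hamilton.

10 and 9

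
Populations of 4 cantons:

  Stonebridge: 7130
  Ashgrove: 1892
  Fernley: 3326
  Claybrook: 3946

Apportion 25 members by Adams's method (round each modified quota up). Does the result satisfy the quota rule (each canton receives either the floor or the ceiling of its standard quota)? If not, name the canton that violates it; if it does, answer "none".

none

Standard quotas: Stonebridge 10.940, Ashgrove 2.903, Fernley 5.103, Claybrook 6.054.
Adams allocation: Stonebridge 11, Ashgrove 3, Fernley 5, Claybrook 6.
Every allocation lies between the lower and upper quota.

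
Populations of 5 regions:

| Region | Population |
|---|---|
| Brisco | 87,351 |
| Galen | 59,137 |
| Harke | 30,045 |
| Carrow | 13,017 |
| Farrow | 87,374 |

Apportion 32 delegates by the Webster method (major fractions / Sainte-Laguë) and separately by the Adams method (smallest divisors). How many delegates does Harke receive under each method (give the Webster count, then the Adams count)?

Webster: Brisco 10, Galen 7, Harke 3, Carrow 2, Farrow 10.
Adams: Brisco 9, Galen 7, Harke 4, Carrow 2, Farrow 10.
Harke gets 3 under Webster and 4 under Adams.

3 and 4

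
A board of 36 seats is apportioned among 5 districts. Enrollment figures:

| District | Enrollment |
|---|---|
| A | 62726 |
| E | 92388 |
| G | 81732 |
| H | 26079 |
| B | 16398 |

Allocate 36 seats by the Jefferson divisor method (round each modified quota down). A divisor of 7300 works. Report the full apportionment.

A=8, E=12, G=11, H=3, B=2

With modified divisor 7300: modified quotas A 8.593, E 12.656, G 11.196, H 3.572, B 2.246.
Rounding down: A 8, E 12, G 11, H 3, B 2 (total 36).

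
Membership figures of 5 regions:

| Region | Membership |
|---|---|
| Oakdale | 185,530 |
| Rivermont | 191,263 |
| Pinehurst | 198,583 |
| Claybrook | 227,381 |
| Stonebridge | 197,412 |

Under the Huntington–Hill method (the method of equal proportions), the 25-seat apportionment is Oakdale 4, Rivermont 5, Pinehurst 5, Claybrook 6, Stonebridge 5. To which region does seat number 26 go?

Priority for the next seat is population ÷ (√(s·(s+1))).
Priorities: Oakdale 41485.769, Rivermont 34919.687, Pinehurst 36256.130, Claybrook 35085.650, Stonebridge 36042.335.
Highest priority: Oakdale.

Oakdale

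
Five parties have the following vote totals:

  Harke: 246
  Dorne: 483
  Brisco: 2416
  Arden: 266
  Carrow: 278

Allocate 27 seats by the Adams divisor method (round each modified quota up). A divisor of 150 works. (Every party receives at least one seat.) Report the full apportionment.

With modified divisor 150: modified quotas Harke 1.640, Dorne 3.220, Brisco 16.107, Arden 1.773, Carrow 1.853.
Rounding up: Harke 2, Dorne 4, Brisco 17, Arden 2, Carrow 2 (total 27).

Harke 2, Dorne 4, Brisco 17, Arden 2, Carrow 2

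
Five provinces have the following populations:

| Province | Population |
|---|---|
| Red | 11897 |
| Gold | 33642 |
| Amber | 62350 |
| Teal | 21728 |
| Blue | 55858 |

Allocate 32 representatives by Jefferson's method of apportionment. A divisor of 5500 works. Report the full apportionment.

With modified divisor 5500: modified quotas Red 2.163, Gold 6.117, Amber 11.336, Teal 3.951, Blue 10.156.
Rounding down: Red 2, Gold 6, Amber 11, Teal 3, Blue 10 (total 32).

Red 2; Gold 6; Amber 11; Teal 3; Blue 10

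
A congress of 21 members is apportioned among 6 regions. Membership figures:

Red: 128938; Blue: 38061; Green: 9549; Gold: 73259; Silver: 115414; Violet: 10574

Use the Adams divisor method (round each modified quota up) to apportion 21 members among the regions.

Red 7, Blue 2, Green 1, Gold 4, Silver 6, Violet 1

Standard divisor 375795/21 ≈ 17895; standard quotas: Red 7.205, Blue 2.127, Green 0.534, Gold 4.094, Silver 6.450, Violet 0.591.
Rounding up gives 8, 3, 1, 5, 7, 1 = 25 seats, so the divisor must be adjusted.
With modified divisor 20400: modified quotas Red 6.320, Blue 1.866, Green 0.468, Gold 3.591, Silver 5.658, Violet 0.518.
Rounding up: Red 7, Blue 2, Green 1, Gold 4, Silver 6, Violet 1 (total 21).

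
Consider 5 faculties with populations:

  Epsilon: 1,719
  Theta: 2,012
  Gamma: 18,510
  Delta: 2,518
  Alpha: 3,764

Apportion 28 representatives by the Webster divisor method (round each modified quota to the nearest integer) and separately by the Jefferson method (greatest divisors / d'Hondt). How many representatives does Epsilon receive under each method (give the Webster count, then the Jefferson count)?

Webster: Epsilon 2, Theta 2, Gamma 18, Delta 2, Alpha 4.
Jefferson: Epsilon 1, Theta 2, Gamma 19, Delta 2, Alpha 4.
Epsilon gets 2 under Webster and 1 under Jefferson.

2 and 1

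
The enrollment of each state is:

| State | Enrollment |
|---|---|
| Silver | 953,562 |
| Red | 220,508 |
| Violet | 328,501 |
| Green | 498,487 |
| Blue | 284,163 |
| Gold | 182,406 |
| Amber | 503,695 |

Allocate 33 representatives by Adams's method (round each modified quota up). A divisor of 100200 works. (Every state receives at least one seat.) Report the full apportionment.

With modified divisor 100200: modified quotas Silver 9.517, Red 2.201, Violet 3.278, Green 4.975, Blue 2.836, Gold 1.820, Amber 5.027.
Rounding up: Silver 10, Red 3, Violet 4, Green 5, Blue 3, Gold 2, Amber 6 (total 33).

Silver=10, Red=3, Violet=4, Green=5, Blue=3, Gold=2, Amber=6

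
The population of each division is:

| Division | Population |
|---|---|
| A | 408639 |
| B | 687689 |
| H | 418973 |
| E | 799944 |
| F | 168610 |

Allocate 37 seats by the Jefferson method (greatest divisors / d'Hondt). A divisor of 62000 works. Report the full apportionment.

A 6, B 11, H 6, E 12, F 2

With modified divisor 62000: modified quotas A 6.591, B 11.092, H 6.758, E 12.902, F 2.720.
Rounding down: A 6, B 11, H 6, E 12, F 2 (total 37).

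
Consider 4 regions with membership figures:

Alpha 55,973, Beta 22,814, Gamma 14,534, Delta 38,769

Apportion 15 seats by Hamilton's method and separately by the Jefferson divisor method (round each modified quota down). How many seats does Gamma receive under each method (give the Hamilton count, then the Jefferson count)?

Hamilton: Alpha 6, Beta 3, Gamma 2, Delta 4.
Jefferson: Alpha 7, Beta 2, Gamma 1, Delta 5.
Gamma gets 2 under Hamilton and 1 under Jefferson.

2 and 1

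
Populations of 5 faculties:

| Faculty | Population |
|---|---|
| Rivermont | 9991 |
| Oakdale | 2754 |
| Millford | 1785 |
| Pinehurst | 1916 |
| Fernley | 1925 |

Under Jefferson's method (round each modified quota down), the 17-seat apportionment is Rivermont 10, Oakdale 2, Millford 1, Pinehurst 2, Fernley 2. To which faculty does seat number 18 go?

Priority for the next seat is population ÷ (current seats + 1).
Priorities: Rivermont 908.273, Oakdale 918.000, Millford 892.500, Pinehurst 638.667, Fernley 641.667.
Highest priority: Oakdale.

Oakdale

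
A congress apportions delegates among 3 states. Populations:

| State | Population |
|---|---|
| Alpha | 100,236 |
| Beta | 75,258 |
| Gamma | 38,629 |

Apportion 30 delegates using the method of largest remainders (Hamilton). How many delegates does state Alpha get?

14

The standard divisor is 214123/30 ≈ 7137.433.
Standard quotas: Alpha 14.0437, Beta 10.5441, Gamma 5.4122.
Lower quotas: Alpha 14, Beta 10, Gamma 5 (sum 29, leaving 1 seat).
Remainders in descending order: Beta 0.5441, Gamma 0.4122, Alpha 0.0437.
Largest remainder: Beta receives the extra seat.
Alpha receives 14.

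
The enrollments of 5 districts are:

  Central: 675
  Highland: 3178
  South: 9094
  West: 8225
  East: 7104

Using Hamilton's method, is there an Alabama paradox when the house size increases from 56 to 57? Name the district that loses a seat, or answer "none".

Central

At 56 seats: Central 2, Highland 6, South 18, West 16, East 14.
At 57 seats: Central 1, Highland 7, South 18, West 17, East 14.
Central drops from 2 to 1.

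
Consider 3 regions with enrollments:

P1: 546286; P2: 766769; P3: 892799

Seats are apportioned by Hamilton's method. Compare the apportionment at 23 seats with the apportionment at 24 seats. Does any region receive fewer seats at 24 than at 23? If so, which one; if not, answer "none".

At 23 seats: P1 6, P2 8, P3 9.
At 24 seats: P1 6, P2 8, P3 10.
No region's allocation decreased.

none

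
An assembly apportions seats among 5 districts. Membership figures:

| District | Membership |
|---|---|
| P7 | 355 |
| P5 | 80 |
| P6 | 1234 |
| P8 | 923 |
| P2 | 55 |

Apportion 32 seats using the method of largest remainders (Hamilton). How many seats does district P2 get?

1

Standard divisor: 2647 ÷ 32 ≈ 82.719.
Standard quotas: P7 4.292, P5 0.967, P6 14.918, P8 11.158, P2 0.665.
Lower quotas: P7 4, P5 0, P6 14, P8 11, P2 0 (sum 29, leaving 3 seats).
Remainders in descending order: P5 0.967, P6 0.918, P2 0.665, P7 0.292, P8 0.158.
The surplus seats go to P5, P6, P2.
P2 receives 1.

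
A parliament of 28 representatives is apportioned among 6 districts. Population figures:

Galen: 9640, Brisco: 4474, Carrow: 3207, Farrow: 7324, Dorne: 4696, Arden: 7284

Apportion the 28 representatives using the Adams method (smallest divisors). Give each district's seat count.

Galen 7, Brisco 4, Carrow 3, Farrow 5, Dorne 4, Arden 5

Standard divisor 36625/28 ≈ 1308.036; standard quotas: Galen 7.370, Brisco 3.420, Carrow 2.452, Farrow 5.599, Dorne 3.590, Arden 5.569.
Rounding up gives 8, 4, 3, 6, 4, 6 = 31 seats, so the divisor must be adjusted.
With modified divisor 1480: modified quotas Galen 6.514, Brisco 3.023, Carrow 2.167, Farrow 4.949, Dorne 3.173, Arden 4.922.
Rounding up: Galen 7, Brisco 4, Carrow 3, Farrow 5, Dorne 4, Arden 5 (total 28).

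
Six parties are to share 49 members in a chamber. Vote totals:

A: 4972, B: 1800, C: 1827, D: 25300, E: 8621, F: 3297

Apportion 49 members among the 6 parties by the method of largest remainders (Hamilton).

The standard divisor is 45817/49 ≈ 935.041.
Standard quotas: A 5.3174, B 1.9250, C 1.9539, D 27.0576, E 9.2199, F 3.5260.
Lower quotas: A 5, B 1, C 1, D 27, E 9, F 3 (sum 46, leaving 3 seats).
Remainders in descending order: C 0.9539, B 0.9250, F 0.5260, A 0.3174, E 0.2199, D 0.0576.
Largest remainders: C, B, F receive the extra seats.

A: 5, B: 2, C: 2, D: 27, E: 9, F: 4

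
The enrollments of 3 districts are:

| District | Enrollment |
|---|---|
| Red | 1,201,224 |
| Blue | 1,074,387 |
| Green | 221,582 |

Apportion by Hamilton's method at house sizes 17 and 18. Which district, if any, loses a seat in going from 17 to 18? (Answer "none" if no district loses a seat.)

At 17 seats: Red 8, Blue 7, Green 2.
At 18 seats: Red 9, Blue 8, Green 1.
Green drops from 2 to 1.

Green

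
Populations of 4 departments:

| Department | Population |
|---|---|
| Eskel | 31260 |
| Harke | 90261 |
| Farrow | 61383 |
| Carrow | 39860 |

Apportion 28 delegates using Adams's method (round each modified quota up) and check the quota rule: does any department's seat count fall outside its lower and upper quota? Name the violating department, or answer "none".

Standard quotas: Eskel 3.929, Harke 11.345, Farrow 7.715, Carrow 5.010.
Adams allocation: Eskel 4, Harke 11, Farrow 8, Carrow 5.
Every allocation lies between the lower and upper quota.

none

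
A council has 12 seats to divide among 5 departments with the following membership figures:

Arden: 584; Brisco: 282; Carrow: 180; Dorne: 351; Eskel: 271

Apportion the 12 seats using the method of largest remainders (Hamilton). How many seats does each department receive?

Standard divisor: 1668 ÷ 12 = 139.
Standard quotas: Arden 4.201, Brisco 2.029, Carrow 1.295, Dorne 2.525, Eskel 1.950.
Lower quotas: Arden 4, Brisco 2, Carrow 1, Dorne 2, Eskel 1 (sum 10, leaving 2 seats).
Remainders in descending order: Eskel 0.950, Dorne 0.525, Carrow 0.295, Arden 0.201, Brisco 0.029.
Largest remainders: Eskel, Dorne receive the extra seats.

Arden 4, Brisco 2, Carrow 1, Dorne 3, Eskel 2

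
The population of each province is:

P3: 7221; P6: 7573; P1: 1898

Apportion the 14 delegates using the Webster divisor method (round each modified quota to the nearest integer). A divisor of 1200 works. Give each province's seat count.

P3 6, P6 6, P1 2

With modified divisor 1200: modified quotas P3 6.018, P6 6.311, P1 1.582.
Rounding to the nearest integer: P3 6, P6 6, P1 2 (total 14).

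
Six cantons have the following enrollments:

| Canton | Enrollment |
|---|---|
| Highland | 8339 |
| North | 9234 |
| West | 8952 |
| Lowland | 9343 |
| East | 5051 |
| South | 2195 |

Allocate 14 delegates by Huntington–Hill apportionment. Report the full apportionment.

With divisor 3488: modified quotas Highland 2.391, North 2.647, West 2.567, Lowland 2.679, East 1.448, South 0.629.
Geometric-mean thresholds: Highland √(2·3)=2.449, North √(2·3)=2.449, West √(2·3)=2.449, Lowland √(2·3)=2.449, East √(1·2)=1.414, South (min 1).
Each quota rounded against its threshold gives Highland 2, North 3, West 3, Lowland 3, East 2, South 1 (total 14).

Highland: 2, North: 3, West: 3, Lowland: 3, East: 2, South: 1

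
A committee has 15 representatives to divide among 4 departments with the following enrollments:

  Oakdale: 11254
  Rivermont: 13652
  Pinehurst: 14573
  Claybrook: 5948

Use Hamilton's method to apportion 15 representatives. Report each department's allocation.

Oakdale=4, Rivermont=4, Pinehurst=5, Claybrook=2

Standard divisor: 45427 ÷ 15 ≈ 3028.467.
Standard quotas: Oakdale 3.7161, Rivermont 4.5079, Pinehurst 4.8120, Claybrook 1.9640.
Lower quotas: Oakdale 3, Rivermont 4, Pinehurst 4, Claybrook 1 (sum 12, leaving 3 seats).
Remainders in descending order: Claybrook 0.9640, Pinehurst 0.8120, Oakdale 0.7161, Rivermont 0.5079.
Largest remainders: Claybrook, Pinehurst, Oakdale receive the extra seats.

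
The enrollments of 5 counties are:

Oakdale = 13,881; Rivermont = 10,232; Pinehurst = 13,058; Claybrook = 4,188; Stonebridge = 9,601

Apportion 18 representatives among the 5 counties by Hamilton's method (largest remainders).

Oakdale: 5, Rivermont: 4, Pinehurst: 5, Claybrook: 1, Stonebridge: 3

The standard divisor is 50960/18 ≈ 2831.111.
Standard quotas: Oakdale 4.9030, Rivermont 3.6141, Pinehurst 4.6123, Claybrook 1.4793, Stonebridge 3.3912.
Lower quotas: Oakdale 4, Rivermont 3, Pinehurst 4, Claybrook 1, Stonebridge 3 (sum 15, leaving 3 seats).
Remainders in descending order: Oakdale 0.9030, Rivermont 0.6141, Pinehurst 0.6123, Claybrook 0.4793, Stonebridge 0.3912.
Largest remainders: Oakdale, Rivermont, Pinehurst receive the extra seats.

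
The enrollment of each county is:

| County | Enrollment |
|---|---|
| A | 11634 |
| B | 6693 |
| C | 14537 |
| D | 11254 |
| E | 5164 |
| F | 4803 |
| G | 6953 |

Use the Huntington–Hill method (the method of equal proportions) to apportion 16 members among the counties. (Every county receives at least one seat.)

A 3, B 2, C 4, D 3, E 1, F 1, G 2

With divisor 3924: modified quotas A 2.965, B 1.706, C 3.705, D 2.868, E 1.316, F 1.224, G 1.772.
Geometric-mean thresholds: A √(2·3)=2.449, B √(1·2)=1.414, C √(3·4)=3.464, D √(2·3)=2.449, E √(1·2)=1.414, F √(1·2)=1.414, G √(1·2)=1.414.
Each quota rounded against its threshold gives A 3, B 2, C 4, D 3, E 1, F 1, G 2 (total 16).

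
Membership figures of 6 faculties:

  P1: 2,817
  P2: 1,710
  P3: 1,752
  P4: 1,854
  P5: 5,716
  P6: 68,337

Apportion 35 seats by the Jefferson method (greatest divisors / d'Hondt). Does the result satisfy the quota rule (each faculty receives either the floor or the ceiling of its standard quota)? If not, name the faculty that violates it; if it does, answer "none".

P6

Standard quotas: P1 1.200, P2 0.728, P3 0.746, P4 0.790, P5 2.434, P6 29.102.
Jefferson allocation: P1 1, P2 0, P3 0, P4 0, P5 2, P6 32.
P6 has quota 29.102 (lower 29, upper 30) but receives 32 — outside the quota interval.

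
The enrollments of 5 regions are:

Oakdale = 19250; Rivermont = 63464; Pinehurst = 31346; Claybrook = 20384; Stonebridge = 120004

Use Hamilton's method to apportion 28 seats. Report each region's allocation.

Oakdale 2; Rivermont 7; Pinehurst 4; Claybrook 2; Stonebridge 13

The standard divisor is 254448/28 ≈ 9087.429.
Standard quotas: Oakdale 2.1183, Rivermont 6.9837, Pinehurst 3.4494, Claybrook 2.2431, Stonebridge 13.2055.
Lower quotas: Oakdale 2, Rivermont 6, Pinehurst 3, Claybrook 2, Stonebridge 13 (sum 26, leaving 2 seats).
Remainders in descending order: Rivermont 0.9837, Pinehurst 0.4494, Claybrook 0.2431, Stonebridge 0.2055, Oakdale 0.1183.
Largest remainders: Rivermont, Pinehurst receive the extra seats.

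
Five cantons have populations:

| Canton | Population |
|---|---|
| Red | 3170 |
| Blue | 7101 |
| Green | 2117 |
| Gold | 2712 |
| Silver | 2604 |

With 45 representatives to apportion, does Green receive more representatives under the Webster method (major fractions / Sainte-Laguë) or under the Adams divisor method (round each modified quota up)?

Adams

Webster: Red 8, Blue 18, Green 5, Gold 7, Silver 7.
Adams: Red 8, Blue 17, Green 6, Gold 7, Silver 7.
Green gets 5 under Webster and 6 under Adams.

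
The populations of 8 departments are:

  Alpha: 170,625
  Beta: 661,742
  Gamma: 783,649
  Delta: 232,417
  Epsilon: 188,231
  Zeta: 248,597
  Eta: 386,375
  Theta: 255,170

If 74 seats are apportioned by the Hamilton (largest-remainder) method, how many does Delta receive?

6

Standard divisor: 2926806 ÷ 74 ≈ 39551.432.
Standard quotas: Alpha 4.3140, Beta 16.7312, Gamma 19.8134, Delta 5.8763, Epsilon 4.7591, Zeta 6.2854, Eta 9.7689, Theta 6.4516.
Lower quotas: Alpha 4, Beta 16, Gamma 19, Delta 5, Epsilon 4, Zeta 6, Eta 9, Theta 6 (sum 69, leaving 5 seats).
Remainders in descending order: Delta 0.8763, Gamma 0.8134, Eta 0.7689, Epsilon 0.7591, Beta 0.7312, Theta 0.4516, Alpha 0.3140, Zeta 0.2854.
Largest remainders: Delta, Gamma, Eta, Epsilon, Beta receive the extra seats.
Delta receives 6.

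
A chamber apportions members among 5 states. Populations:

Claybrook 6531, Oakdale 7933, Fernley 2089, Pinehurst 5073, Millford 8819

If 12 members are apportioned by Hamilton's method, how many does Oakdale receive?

The standard divisor is 30445/12 ≈ 2537.083.
Standard quotas: Claybrook 2.5742, Oakdale 3.1268, Fernley 0.8234, Pinehurst 1.9995, Millford 3.4760.
Lower quotas: Claybrook 2, Oakdale 3, Fernley 0, Pinehurst 1, Millford 3 (sum 9, leaving 3 seats).
Remainders in descending order: Pinehurst 0.9995, Fernley 0.8234, Claybrook 0.5742, Millford 0.4760, Oakdale 0.1268.
Largest remainders: Pinehurst, Fernley, Claybrook receive the extra seats.
Oakdale receives 3.

3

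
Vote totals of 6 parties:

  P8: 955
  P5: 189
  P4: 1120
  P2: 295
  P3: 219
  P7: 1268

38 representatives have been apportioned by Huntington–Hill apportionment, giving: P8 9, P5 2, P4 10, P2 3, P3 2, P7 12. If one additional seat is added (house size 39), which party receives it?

Priority for the next seat is population ÷ (√(s·(s+1))).
Priorities: P8 100.666, P5 77.159, P4 106.788, P2 85.159, P3 89.406, P7 101.521.
Highest priority: P4.

P4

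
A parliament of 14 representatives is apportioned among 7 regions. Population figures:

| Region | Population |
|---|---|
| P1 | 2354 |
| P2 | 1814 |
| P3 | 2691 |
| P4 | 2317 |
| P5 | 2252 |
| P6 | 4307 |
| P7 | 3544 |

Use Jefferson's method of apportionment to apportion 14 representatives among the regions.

Standard divisor 19279/14 ≈ 1377.071; standard quotas: P1 1.709, P2 1.317, P3 1.954, P4 1.683, P5 1.635, P6 3.128, P7 2.574.
Rounding down gives 1, 1, 1, 1, 1, 3, 2 = 10 seats, so the divisor must be adjusted.
With modified divisor 1140: modified quotas P1 2.065, P2 1.591, P3 2.361, P4 2.032, P5 1.975, P6 3.778, P7 3.109.
Rounding down: P1 2, P2 1, P3 2, P4 2, P5 1, P6 3, P7 3 (total 14).

P1 2, P2 1, P3 2, P4 2, P5 1, P6 3, P7 3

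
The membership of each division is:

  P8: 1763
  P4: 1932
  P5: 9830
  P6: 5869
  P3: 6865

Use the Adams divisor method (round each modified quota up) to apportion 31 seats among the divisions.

P8: 2; P4: 3; P5: 11; P6: 7; P3: 8

Standard divisor 26259/31 ≈ 847.065; standard quotas: P8 2.081, P4 2.281, P5 11.605, P6 6.929, P3 8.104.
Rounding up gives 3, 3, 12, 7, 9 = 34 seats, so the divisor must be adjusted.
With modified divisor 900: modified quotas P8 1.959, P4 2.147, P5 10.922, P6 6.521, P3 7.628.
Rounding up: P8 2, P4 3, P5 11, P6 7, P3 8 (total 31).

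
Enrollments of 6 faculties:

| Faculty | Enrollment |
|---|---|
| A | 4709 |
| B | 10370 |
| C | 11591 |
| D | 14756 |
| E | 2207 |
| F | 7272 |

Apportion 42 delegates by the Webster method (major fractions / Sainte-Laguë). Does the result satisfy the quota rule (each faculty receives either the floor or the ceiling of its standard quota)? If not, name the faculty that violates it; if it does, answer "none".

none

Standard quotas: A 3.885, B 8.556, C 9.563, D 12.175, E 1.821, F 6.000.
Webster allocation: A 4, B 8, C 10, D 12, E 2, F 6.
Every allocation lies between the lower and upper quota.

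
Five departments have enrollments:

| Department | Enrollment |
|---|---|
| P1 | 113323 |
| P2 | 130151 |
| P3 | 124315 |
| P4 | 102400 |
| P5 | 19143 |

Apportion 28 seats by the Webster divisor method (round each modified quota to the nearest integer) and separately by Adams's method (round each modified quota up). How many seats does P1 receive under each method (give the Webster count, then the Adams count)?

Webster: P1 7, P2 7, P3 7, P4 6, P5 1.
Adams: P1 6, P2 7, P3 7, P4 6, P5 2.
P1 gets 7 under Webster and 6 under Adams.

7 and 6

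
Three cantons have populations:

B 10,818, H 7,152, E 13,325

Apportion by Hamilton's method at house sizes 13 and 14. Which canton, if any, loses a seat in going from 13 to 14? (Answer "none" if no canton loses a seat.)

none

At 13 seats: B 4, H 3, E 6.
At 14 seats: B 5, H 3, E 6.
No canton's allocation decreased.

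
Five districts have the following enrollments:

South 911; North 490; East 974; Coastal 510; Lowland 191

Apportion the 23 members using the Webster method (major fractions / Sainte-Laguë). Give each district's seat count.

South: 7, North: 4, East: 7, Coastal: 4, Lowland: 1

Standard divisor 3076/23 ≈ 133.739; standard quotas: South 6.812, North 3.664, East 7.283, Coastal 3.813, Lowland 1.428.
Rounding to the nearest integer gives South 7, North 4, East 7, Coastal 4, Lowland 1 — total 23, matching the house size, so no adjustment is needed.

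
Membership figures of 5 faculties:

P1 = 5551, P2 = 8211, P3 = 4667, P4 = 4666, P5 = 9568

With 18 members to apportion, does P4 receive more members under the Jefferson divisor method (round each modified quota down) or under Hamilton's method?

Hamilton

Jefferson: P1 3, P2 5, P3 2, P4 2, P5 6.
Hamilton: P1 3, P2 4, P3 3, P4 3, P5 5.
P4 gets 2 under Jefferson and 3 under Hamilton.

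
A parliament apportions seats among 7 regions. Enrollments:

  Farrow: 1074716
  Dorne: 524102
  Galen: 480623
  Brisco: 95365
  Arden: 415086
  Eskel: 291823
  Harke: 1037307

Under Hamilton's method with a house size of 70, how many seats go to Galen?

The standard divisor is 3919022/70 ≈ 55986.029.
Standard quotas: Farrow 19.1961, Dorne 9.3613, Galen 8.5847, Brisco 1.7034, Arden 7.4141, Eskel 5.2124, Harke 18.5280.
Lower quotas: Farrow 19, Dorne 9, Galen 8, Brisco 1, Arden 7, Eskel 5, Harke 18 (sum 67, leaving 3 seats).
Remainders in descending order: Brisco 0.7034, Galen 0.5847, Harke 0.5280, Arden 0.4141, Dorne 0.3613, Eskel 0.2124, Farrow 0.1961.
The surplus seats go to Brisco, Galen, Harke.
Galen receives 9.

9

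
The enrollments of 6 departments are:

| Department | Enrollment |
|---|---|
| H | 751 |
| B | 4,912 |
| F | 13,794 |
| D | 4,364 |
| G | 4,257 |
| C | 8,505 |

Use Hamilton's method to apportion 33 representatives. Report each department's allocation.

Standard divisor: 36583 ÷ 33 ≈ 1108.576.
Standard quotas: H 0.6774, B 4.4309, F 12.4430, D 3.9366, G 3.8401, C 7.6720.
Lower quotas: H 0, B 4, F 12, D 3, G 3, C 7 (sum 29, leaving 4 seats).
Remainders in descending order: D 0.9366, G 0.8401, H 0.6774, C 0.6720, F 0.4430, B 0.4309.
The surplus seats go to D, G, H, C.

H 1, B 4, F 12, D 4, G 4, C 8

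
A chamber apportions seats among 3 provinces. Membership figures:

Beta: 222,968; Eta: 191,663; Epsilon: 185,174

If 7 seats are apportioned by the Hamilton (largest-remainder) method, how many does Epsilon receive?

2

The standard divisor is 599805/7 ≈ 85686.429.
Standard quotas: Beta 2.6021, Eta 2.2368, Epsilon 2.1611.
Lower quotas: Beta 2, Eta 2, Epsilon 2 (sum 6, leaving 1 seat).
Remainders in descending order: Beta 0.6021, Eta 0.2368, Epsilon 0.1611.
Largest remainder: Beta receives the extra seat.
Epsilon receives 2.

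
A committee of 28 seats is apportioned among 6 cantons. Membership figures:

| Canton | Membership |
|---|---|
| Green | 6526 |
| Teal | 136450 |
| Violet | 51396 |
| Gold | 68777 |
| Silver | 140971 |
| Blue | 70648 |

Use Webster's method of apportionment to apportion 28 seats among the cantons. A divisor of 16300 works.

With modified divisor 16300: modified quotas Green 0.400, Teal 8.371, Violet 3.153, Gold 4.219, Silver 8.649, Blue 4.334.
Rounding to the nearest integer: Green 0, Teal 8, Violet 3, Gold 4, Silver 9, Blue 4 (total 28).

Green=0, Teal=8, Violet=3, Gold=4, Silver=9, Blue=4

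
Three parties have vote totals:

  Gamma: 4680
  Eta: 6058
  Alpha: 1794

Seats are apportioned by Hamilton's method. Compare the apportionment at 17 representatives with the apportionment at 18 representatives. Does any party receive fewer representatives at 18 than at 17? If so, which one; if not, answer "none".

Alpha

At 17 seats: Gamma 6, Eta 8, Alpha 3.
At 18 seats: Gamma 7, Eta 9, Alpha 2.
Alpha drops from 3 to 2.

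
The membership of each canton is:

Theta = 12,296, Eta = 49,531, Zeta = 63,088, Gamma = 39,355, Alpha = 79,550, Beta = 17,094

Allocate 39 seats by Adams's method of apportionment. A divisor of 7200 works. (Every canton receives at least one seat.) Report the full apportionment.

With modified divisor 7200: modified quotas Theta 1.708, Eta 6.879, Zeta 8.762, Gamma 5.466, Alpha 11.049, Beta 2.374.
Rounding up: Theta 2, Eta 7, Zeta 9, Gamma 6, Alpha 12, Beta 3 (total 39).

Theta: 2; Eta: 7; Zeta: 9; Gamma: 6; Alpha: 12; Beta: 3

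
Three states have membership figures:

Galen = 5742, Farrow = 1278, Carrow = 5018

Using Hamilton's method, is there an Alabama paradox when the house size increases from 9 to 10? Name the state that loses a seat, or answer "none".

none

At 9 seats: Galen 4, Farrow 1, Carrow 4.
At 10 seats: Galen 5, Farrow 1, Carrow 4.
No state's allocation decreased.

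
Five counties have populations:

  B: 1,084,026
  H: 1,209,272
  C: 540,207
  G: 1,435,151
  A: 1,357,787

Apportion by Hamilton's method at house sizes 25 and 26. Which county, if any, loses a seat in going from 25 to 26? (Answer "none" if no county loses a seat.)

C

At 25 seats: B 5, H 5, C 3, G 6, A 6.
At 26 seats: B 5, H 6, C 2, G 7, A 6.
C drops from 3 to 2.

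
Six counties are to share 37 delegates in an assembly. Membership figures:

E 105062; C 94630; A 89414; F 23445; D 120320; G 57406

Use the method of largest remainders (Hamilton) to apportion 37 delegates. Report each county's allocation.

Standard divisor: 490277 ÷ 37 ≈ 13250.73.
Standard quotas: E 7.9288, C 7.1415, A 6.7479, F 1.7693, D 9.0803, G 4.3323.
Lower quotas: E 7, C 7, A 6, F 1, D 9, G 4 (sum 34, leaving 3 seats).
Remainders in descending order: E 0.9288, F 0.7693, A 0.7479, G 0.3323, C 0.1415, D 0.0803.
The surplus seats go to E, F, A.

E: 8; C: 7; A: 7; F: 2; D: 9; G: 4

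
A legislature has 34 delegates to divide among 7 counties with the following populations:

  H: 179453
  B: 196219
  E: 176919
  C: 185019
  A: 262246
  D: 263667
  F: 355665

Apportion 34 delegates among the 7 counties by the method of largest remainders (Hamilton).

Standard divisor: 1619188 ÷ 34 ≈ 47623.176.
Standard quotas: H 3.7682, B 4.1202, E 3.7150, C 3.8851, A 5.5067, D 5.5365, F 7.4683.
Lower quotas: H 3, B 4, E 3, C 3, A 5, D 5, F 7 (sum 30, leaving 4 seats).
Remainders in descending order: C 0.8851, H 0.7682, E 0.7150, D 0.5365, A 0.5067, F 0.4683, B 0.1202.
The surplus seats go to C, H, E, D.

H 4; B 4; E 4; C 4; A 5; D 6; F 7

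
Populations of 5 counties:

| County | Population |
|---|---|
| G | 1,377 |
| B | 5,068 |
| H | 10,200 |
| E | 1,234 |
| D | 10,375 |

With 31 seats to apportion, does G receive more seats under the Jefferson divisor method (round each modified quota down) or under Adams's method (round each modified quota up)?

Jefferson: G 1, B 5, H 12, E 1, D 12.
Adams: G 2, B 5, H 11, E 2, D 11.
G gets 1 under Jefferson and 2 under Adams.

Adams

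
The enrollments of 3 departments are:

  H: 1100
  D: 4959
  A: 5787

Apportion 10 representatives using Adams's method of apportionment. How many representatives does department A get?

Standard divisor 11846/10 ≈ 1184.6; standard quotas: H 0.929, D 4.186, A 4.885.
Rounding up gives 1, 5, 5 = 11 seats, so the divisor must be adjusted.
With modified divisor 1300: modified quotas H 0.846, D 3.815, A 4.452.
Rounding up: H 1, D 4, A 5 (total 10).
A receives 5.

5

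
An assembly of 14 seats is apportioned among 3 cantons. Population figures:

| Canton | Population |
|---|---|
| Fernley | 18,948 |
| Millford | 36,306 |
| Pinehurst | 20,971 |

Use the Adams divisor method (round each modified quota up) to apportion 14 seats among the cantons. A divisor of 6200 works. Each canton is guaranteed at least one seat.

With modified divisor 6200: modified quotas Fernley 3.056, Millford 5.856, Pinehurst 3.382.
Rounding up: Fernley 4, Millford 6, Pinehurst 4 (total 14).

Fernley=4, Millford=6, Pinehurst=4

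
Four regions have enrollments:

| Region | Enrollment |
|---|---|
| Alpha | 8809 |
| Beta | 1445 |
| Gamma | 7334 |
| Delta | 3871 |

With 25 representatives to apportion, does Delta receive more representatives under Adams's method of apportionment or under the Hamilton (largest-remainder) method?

Adams: Alpha 10, Beta 2, Gamma 8, Delta 5.
Hamilton: Alpha 10, Beta 2, Gamma 9, Delta 4.
Delta gets 5 under Adams and 4 under Hamilton.

Adams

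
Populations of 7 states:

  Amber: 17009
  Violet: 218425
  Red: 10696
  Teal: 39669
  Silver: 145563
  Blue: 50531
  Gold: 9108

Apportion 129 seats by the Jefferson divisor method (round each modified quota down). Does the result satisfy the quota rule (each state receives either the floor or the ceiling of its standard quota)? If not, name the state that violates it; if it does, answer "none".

Standard quotas: Amber 4.469, Violet 57.386, Red 2.810, Teal 10.422, Silver 38.244, Blue 13.276, Gold 2.393.
Jefferson allocation: Amber 4, Violet 59, Red 2, Teal 10, Silver 39, Blue 13, Gold 2.
Violet has quota 57.386 (lower 57, upper 58) but receives 59 — outside the quota interval.

Violet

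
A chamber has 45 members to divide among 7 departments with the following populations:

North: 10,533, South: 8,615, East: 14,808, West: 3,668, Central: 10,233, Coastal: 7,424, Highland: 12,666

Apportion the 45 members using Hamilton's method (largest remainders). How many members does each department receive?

North=7, South=6, East=10, West=2, Central=7, Coastal=5, Highland=8

The standard divisor is 67947/45 ≈ 1509.933.
Standard quotas: North 6.9758, South 5.7055, East 9.8071, West 2.4292, Central 6.7771, Coastal 4.9168, Highland 8.3884.
Lower quotas: North 6, South 5, East 9, West 2, Central 6, Coastal 4, Highland 8 (sum 40, leaving 5 seats).
Remainders in descending order: North 0.9758, Coastal 0.9168, East 0.8071, Central 0.7771, South 0.7055, West 0.4292, Highland 0.3884.
Largest remainders: North, Coastal, East, Central, South receive the extra seats.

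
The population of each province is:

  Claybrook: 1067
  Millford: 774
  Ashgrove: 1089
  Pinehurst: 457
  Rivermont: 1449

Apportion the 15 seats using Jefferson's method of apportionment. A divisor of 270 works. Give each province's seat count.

With modified divisor 270: modified quotas Claybrook 3.952, Millford 2.867, Ashgrove 4.033, Pinehurst 1.693, Rivermont 5.367.
Rounding down: Claybrook 3, Millford 2, Ashgrove 4, Pinehurst 1, Rivermont 5 (total 15).

Claybrook: 3, Millford: 2, Ashgrove: 4, Pinehurst: 1, Rivermont: 5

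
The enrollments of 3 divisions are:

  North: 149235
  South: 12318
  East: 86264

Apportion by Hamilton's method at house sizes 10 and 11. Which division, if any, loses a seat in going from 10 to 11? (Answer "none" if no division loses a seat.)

South

At 10 seats: North 6, South 1, East 3.
At 11 seats: North 7, South 0, East 4.
South drops from 1 to 0.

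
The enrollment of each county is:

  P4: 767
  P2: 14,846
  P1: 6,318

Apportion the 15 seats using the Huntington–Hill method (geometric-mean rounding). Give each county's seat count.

P4 1; P2 10; P1 4

With divisor 1490: modified quotas P4 0.515, P2 9.964, P1 4.240.
Geometric-mean thresholds: P4 (min 1), P2 √(9·10)=9.487, P1 √(4·5)=4.472.
Each quota rounded against its threshold gives P4 1, P2 10, P1 4 (total 15).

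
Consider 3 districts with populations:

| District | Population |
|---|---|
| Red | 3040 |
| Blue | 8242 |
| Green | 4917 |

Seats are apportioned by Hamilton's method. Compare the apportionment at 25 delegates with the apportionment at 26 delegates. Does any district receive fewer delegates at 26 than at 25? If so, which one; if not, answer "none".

none

At 25 seats: Red 5, Blue 13, Green 7.
At 26 seats: Red 5, Blue 13, Green 8.
No district's allocation decreased.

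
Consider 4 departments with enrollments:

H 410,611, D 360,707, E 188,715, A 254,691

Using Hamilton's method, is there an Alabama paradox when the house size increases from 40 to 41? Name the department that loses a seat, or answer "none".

At 40 seats: H 14, D 12, E 6, A 8.
At 41 seats: H 14, D 12, E 6, A 9.
No department's allocation decreased.

none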